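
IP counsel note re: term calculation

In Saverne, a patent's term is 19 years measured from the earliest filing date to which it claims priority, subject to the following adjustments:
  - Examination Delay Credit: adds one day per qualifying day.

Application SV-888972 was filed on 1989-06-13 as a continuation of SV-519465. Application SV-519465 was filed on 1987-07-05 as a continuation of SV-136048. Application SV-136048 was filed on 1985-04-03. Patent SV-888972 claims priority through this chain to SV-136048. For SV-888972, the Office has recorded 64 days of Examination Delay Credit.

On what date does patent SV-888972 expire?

Earliest priority filing: 3 April 1985.
Base term: 3 April 1985 + 19 years → 3 April 2004.
Examination Delay Credit: +64 days → 6 June 2004.

2004-06-06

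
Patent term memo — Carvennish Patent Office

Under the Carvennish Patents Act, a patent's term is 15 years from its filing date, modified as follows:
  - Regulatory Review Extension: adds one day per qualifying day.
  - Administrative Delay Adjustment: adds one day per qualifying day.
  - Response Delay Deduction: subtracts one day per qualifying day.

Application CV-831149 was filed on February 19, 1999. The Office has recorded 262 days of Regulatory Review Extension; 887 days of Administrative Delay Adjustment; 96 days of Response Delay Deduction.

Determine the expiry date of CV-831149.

Base term: filing date + 15 years → 19 February 2014.
Regulatory Review Extension: +262 days → 8 November 2014.
Administrative Delay Adjustment: +887 days → 13 April 2017.
Response Delay Deduction: −96 days → 7 January 2017.

January 7, 2017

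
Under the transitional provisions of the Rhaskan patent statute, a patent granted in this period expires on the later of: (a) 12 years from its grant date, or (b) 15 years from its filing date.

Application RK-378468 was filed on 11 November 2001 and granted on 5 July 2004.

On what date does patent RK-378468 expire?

(a) grant + 12 years → 5 July 2016.
(b) filing + 15 years → 11 November 2016.
Later of the two: 11 November 2016.

November 11, 2016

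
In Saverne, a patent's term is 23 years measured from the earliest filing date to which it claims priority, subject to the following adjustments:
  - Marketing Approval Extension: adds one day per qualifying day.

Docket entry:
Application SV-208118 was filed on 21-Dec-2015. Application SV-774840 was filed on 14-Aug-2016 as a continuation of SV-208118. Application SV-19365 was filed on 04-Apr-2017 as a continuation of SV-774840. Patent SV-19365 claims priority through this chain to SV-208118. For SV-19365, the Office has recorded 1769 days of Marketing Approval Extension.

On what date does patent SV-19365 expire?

Earliest priority filing: 21 December 2015.
Base term: 21 December 2015 + 23 years → 21 December 2038.
Marketing Approval Extension: +1769 days → 25 October 2043.

October 25, 2043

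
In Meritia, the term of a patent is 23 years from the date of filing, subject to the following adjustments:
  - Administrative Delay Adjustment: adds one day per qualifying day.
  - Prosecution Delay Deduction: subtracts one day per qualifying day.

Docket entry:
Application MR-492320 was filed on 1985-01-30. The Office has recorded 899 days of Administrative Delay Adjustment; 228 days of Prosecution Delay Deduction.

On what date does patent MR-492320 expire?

Base term: filing date + 23 years → 30 January 2008.
Administrative Delay Adjustment: +899 days → 17 July 2010.
Prosecution Delay Deduction: −228 days → 1 December 2009.

December 1, 2009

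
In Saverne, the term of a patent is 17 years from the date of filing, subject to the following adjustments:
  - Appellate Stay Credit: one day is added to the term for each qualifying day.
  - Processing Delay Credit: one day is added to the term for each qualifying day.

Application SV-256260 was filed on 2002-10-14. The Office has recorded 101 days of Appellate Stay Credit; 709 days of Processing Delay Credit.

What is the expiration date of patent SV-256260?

2022-01-01

Base term: filing date + 17 years → 14 October 2019.
Appellate Stay Credit: +101 days → 23 January 2020.
Processing Delay Credit: +709 days → 1 January 2022.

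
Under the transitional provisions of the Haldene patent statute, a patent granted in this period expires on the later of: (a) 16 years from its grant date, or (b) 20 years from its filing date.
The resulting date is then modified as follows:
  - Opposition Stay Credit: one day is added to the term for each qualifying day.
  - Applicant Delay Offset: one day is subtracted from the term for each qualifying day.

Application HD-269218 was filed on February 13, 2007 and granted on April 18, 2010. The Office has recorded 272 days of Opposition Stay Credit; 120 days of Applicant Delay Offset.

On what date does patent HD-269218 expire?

(a) grant + 16 years → 18 April 2026.
(b) filing + 20 years → 13 February 2027.
Later of the two: 13 February 2027.
Opposition Stay Credit: +272 days → 12 November 2027.
Applicant Delay Offset: −120 days → 15 July 2027.

2027-07-15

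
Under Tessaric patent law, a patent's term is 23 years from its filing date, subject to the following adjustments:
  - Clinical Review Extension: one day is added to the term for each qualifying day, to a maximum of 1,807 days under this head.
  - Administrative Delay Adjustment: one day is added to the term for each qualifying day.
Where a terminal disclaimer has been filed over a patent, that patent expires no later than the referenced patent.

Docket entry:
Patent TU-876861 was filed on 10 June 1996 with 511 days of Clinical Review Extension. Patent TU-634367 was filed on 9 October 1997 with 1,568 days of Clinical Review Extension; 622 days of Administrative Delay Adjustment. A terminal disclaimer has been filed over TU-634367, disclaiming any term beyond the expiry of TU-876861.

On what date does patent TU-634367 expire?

Natural term of TU-634367:
  Base: filing + 23 years → 9 October 2020.
  Clinical Review Extension: 1568 days (within the 1807-day cap) → +1568 days → 24 January 2025.
  Administrative Delay Adjustment: +622 days → 8 October 2026.
Expiry of referenced patent TU-876861:
  Base: filing + 23 years → 10 June 2019.
  Clinical Review Extension: 511 days (within the 1807-day cap) → +511 days → 2 November 2020.
Terminal disclaimer: TU-634367 expires on the earlier of 8 October 2026 and 2 November 2020.

November 2, 2020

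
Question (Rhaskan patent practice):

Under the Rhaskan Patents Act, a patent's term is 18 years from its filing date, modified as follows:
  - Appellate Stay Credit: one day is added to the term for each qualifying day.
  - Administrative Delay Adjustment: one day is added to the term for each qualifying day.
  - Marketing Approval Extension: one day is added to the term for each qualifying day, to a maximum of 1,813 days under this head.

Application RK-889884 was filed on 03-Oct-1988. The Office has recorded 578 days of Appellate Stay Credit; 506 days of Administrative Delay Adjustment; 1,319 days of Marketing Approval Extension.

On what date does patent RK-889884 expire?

2013-05-02

Base term: filing date + 18 years → 3 October 2006.
Appellate Stay Credit: +578 days → 3 May 2008.
Administrative Delay Adjustment: +506 days → 21 September 2009.
Marketing Approval Extension: 1319 days (within the 1813-day cap) → +1319 days → 2 May 2013.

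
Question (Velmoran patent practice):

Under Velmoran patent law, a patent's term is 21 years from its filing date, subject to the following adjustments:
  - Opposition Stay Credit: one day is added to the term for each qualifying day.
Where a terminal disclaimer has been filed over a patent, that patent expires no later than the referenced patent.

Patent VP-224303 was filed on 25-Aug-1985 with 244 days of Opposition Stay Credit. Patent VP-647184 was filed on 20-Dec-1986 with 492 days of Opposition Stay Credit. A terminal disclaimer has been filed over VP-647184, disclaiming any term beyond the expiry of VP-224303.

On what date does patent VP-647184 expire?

April 26, 2007

Natural term of VP-647184:
  Base: filing + 21 years → 20 December 2007.
  Opposition Stay Credit: +492 days → 25 April 2009.
Expiry of referenced patent VP-224303:
  Base: filing + 21 years → 25 August 2006.
  Opposition Stay Credit: +244 days → 26 April 2007.
Terminal disclaimer: VP-647184 expires on the earlier of 25 April 2009 and 26 April 2007.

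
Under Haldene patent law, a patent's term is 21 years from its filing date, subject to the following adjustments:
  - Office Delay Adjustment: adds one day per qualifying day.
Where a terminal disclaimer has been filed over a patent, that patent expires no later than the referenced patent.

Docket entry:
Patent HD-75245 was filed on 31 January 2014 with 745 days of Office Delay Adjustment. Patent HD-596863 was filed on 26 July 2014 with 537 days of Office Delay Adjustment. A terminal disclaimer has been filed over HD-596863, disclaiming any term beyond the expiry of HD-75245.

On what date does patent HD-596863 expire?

Natural term of HD-596863:
  Base: filing + 21 years → 26 July 2035.
  Office Delay Adjustment: +537 days → 13 January 2037.
Expiry of referenced patent HD-75245:
  Base: filing + 21 years → 31 January 2035.
  Office Delay Adjustment: +745 days → 14 February 2037.
Terminal disclaimer: HD-596863 expires on the earlier of 13 January 2037 and 14 February 2037.

2037-01-13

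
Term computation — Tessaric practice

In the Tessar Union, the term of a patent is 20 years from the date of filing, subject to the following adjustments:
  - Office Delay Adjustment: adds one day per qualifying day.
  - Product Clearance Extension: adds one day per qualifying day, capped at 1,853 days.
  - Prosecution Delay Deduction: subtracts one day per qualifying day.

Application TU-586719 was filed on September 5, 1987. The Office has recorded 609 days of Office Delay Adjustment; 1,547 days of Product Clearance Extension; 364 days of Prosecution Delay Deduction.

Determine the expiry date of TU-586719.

August 1, 2012

Base term: filing date + 20 years → 5 September 2007.
Office Delay Adjustment: +609 days → 6 May 2009.
Product Clearance Extension: 1547 days (within the 1853-day cap) → +1547 days → 31 July 2013.
Prosecution Delay Deduction: −364 days → 1 August 2012.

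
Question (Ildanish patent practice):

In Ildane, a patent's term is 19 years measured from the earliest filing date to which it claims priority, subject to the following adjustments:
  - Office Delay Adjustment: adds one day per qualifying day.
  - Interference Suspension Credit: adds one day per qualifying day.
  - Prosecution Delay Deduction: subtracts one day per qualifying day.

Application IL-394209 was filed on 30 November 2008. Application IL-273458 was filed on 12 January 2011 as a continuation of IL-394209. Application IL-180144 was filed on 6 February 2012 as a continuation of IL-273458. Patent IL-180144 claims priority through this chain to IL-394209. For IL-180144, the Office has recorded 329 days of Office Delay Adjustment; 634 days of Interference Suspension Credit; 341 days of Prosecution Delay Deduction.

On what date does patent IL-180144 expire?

Earliest priority filing: 30 November 2008.
Base term: 30 November 2008 + 19 years → 30 November 2027.
Office Delay Adjustment: +329 days → 24 October 2028.
Interference Suspension Credit: +634 days → 20 July 2030.
Prosecution Delay Deduction: −341 days → 13 August 2029.

August 13, 2029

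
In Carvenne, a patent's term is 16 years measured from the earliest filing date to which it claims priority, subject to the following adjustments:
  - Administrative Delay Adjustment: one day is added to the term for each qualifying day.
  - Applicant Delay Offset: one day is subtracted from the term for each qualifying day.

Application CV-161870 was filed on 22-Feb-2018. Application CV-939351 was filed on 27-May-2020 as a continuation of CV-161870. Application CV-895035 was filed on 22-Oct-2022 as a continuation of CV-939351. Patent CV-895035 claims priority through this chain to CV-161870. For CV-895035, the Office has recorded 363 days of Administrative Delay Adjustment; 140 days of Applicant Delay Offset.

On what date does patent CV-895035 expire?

Earliest priority filing: 22 February 2018.
Base term: 22 February 2018 + 16 years → 22 February 2034.
Administrative Delay Adjustment: +363 days → 20 February 2035.
Applicant Delay Offset: −140 days → 3 October 2034.

October 3, 2034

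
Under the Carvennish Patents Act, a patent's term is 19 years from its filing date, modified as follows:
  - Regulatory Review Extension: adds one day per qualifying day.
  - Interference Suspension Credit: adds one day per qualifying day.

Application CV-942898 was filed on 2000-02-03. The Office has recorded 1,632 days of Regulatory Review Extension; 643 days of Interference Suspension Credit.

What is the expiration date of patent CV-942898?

Base term: filing date + 19 years → 3 February 2019.
Regulatory Review Extension: +1632 days → 24 July 2023.
Interference Suspension Credit: +643 days → 27 April 2025.

April 27, 2025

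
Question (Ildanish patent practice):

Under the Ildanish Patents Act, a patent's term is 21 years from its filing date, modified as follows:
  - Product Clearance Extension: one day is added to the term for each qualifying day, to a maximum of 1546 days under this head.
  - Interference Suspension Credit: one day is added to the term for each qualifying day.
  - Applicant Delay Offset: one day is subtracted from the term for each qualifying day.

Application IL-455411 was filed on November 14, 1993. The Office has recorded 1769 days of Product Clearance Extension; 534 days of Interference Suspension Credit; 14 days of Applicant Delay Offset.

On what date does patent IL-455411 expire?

July 11, 2020

Base term: filing date + 21 years → 14 November 2014.
Product Clearance Extension: 1769 days claimed exceeds the 1546-day cap, so +1546 days → 7 February 2019.
Interference Suspension Credit: +534 days → 25 July 2020.
Applicant Delay Offset: −14 days → 11 July 2020.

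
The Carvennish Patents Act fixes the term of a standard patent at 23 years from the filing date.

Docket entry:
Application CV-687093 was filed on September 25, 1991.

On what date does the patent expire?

2014-09-25

Filing date + 23 years → 25 September 2014.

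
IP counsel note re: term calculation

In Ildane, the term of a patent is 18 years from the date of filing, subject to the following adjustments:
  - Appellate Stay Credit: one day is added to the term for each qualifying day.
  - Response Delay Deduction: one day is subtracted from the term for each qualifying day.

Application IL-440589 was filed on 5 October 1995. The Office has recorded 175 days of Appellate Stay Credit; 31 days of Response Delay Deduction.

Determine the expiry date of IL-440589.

Base term: filing date + 18 years → 5 October 2013.
Appellate Stay Credit: +175 days → 29 March 2014.
Response Delay Deduction: −31 days → 26 February 2014.

February 26, 2014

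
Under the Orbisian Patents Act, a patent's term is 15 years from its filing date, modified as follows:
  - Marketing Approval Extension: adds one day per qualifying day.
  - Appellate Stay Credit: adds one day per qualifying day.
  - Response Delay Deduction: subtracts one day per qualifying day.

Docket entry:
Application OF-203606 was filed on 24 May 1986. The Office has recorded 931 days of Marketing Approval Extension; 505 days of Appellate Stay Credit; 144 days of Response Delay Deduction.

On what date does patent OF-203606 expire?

Base term: filing date + 15 years → 24 May 2001.
Marketing Approval Extension: +931 days → 11 December 2003.
Appellate Stay Credit: +505 days → 29 April 2005.
Response Delay Deduction: −144 days → 6 December 2004.

2004-12-06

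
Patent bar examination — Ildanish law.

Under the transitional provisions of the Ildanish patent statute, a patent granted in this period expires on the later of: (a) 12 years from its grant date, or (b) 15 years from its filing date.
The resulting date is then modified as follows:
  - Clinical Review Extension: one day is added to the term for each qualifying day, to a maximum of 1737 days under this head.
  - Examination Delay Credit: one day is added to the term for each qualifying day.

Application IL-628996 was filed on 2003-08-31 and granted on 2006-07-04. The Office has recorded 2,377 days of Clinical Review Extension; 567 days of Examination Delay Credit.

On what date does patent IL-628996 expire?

(a) grant + 12 years → 4 July 2018.
(b) filing + 15 years → 31 August 2018.
Later of the two: 31 August 2018.
Clinical Review Extension: 2377 days claimed exceeds the 1737-day cap, so +1737 days → 3 June 2023.
Examination Delay Credit: +567 days → 21 December 2024.

December 21, 2024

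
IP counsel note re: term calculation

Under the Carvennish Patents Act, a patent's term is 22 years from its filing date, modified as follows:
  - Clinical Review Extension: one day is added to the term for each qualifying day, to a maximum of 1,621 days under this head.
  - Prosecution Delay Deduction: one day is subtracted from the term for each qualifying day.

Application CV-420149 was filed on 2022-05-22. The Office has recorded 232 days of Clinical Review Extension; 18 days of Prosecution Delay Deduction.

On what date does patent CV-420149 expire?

Base term: filing date + 22 years → 22 May 2044.
Clinical Review Extension: 232 days (within the 1621-day cap) → +232 days → 9 January 2045.
Prosecution Delay Deduction: −18 days → 22 December 2044.

December 22, 2044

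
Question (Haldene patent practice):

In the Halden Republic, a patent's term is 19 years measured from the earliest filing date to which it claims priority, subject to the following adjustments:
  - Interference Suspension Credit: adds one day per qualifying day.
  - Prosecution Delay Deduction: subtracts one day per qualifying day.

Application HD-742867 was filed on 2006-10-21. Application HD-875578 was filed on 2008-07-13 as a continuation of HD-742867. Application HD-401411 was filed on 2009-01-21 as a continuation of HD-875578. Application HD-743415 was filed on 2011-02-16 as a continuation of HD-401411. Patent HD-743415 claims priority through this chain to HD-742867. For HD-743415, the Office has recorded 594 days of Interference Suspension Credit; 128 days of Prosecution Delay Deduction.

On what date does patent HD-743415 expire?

Earliest priority filing: 21 October 2006.
Base term: 21 October 2006 + 19 years → 21 October 2025.
Interference Suspension Credit: +594 days → 7 June 2027.
Prosecution Delay Deduction: −128 days → 30 January 2027.

January 30, 2027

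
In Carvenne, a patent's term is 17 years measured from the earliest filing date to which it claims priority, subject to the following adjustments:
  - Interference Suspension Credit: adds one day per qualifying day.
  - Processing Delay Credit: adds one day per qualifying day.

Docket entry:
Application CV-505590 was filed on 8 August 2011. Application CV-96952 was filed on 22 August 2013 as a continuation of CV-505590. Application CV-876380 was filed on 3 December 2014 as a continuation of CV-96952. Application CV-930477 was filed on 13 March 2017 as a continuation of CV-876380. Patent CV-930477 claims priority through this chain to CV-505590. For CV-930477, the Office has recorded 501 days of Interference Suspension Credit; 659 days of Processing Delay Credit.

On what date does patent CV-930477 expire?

Earliest priority filing: 8 August 2011.
Base term: 8 August 2011 + 17 years → 8 August 2028.
Interference Suspension Credit: +501 days → 22 December 2029.
Processing Delay Credit: +659 days → 12 October 2031.

October 12, 2031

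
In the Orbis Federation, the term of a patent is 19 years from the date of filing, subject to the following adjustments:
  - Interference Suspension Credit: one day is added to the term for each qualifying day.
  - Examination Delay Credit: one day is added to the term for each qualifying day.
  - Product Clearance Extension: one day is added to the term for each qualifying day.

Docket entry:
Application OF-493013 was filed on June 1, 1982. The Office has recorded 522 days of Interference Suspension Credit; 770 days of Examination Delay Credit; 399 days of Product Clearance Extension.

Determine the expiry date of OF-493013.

Base term: filing date + 19 years → 1 June 2001.
Interference Suspension Credit: +522 days → 5 November 2002.
Examination Delay Credit: +770 days → 14 December 2004.
Product Clearance Extension: +399 days → 17 January 2006.

2006-01-17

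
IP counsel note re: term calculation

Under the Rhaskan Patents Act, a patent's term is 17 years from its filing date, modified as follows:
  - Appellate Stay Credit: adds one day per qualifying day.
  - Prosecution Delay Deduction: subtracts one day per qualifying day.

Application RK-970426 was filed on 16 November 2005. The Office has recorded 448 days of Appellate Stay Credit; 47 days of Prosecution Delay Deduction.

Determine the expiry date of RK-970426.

Base term: filing date + 17 years → 16 November 2022.
Appellate Stay Credit: +448 days → 7 February 2024.
Prosecution Delay Deduction: −47 days → 22 December 2023.

December 22, 2023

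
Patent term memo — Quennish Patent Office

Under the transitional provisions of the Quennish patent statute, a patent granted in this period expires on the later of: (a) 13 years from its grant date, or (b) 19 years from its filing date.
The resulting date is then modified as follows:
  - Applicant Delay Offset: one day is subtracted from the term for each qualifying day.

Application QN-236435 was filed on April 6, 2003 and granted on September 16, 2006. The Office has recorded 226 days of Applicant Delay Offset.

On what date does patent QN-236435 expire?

(a) grant + 13 years → 16 September 2019.
(b) filing + 19 years → 6 April 2022.
Later of the two: 6 April 2022.
Applicant Delay Offset: −226 days → 23 August 2021.

August 23, 2021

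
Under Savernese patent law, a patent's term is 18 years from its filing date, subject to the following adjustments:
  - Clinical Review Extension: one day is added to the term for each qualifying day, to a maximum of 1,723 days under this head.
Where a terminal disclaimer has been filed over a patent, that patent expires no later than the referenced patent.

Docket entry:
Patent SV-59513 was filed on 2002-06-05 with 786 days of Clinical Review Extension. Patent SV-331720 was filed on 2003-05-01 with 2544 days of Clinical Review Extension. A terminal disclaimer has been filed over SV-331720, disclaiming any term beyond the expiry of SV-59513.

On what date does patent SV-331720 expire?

Natural term of SV-331720:
  Base: filing + 18 years → 1 May 2021.
  Clinical Review Extension: 2544 days claimed exceeds the 1723-day cap, so +1723 days → 18 January 2026.
Expiry of referenced patent SV-59513:
  Base: filing + 18 years → 5 June 2020.
  Clinical Review Extension: 786 days (within the 1723-day cap) → +786 days → 31 July 2022.
Terminal disclaimer: SV-331720 expires on the earlier of 18 January 2026 and 31 July 2022.

July 31, 2022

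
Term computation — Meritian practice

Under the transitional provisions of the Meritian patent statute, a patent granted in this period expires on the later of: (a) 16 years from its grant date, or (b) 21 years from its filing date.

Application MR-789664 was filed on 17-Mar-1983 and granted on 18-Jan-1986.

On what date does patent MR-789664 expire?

(a) grant + 16 years → 18 January 2002.
(b) filing + 21 years → 17 March 2004.
Later of the two: 17 March 2004.

March 17, 2004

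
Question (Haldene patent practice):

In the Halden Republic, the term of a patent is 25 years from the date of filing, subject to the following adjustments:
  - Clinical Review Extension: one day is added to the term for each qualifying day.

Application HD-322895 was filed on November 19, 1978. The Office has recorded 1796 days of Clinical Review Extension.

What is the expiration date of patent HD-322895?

Base term: filing date + 25 years → 19 November 2003.
Clinical Review Extension: +1796 days → 19 October 2008.

2008-10-19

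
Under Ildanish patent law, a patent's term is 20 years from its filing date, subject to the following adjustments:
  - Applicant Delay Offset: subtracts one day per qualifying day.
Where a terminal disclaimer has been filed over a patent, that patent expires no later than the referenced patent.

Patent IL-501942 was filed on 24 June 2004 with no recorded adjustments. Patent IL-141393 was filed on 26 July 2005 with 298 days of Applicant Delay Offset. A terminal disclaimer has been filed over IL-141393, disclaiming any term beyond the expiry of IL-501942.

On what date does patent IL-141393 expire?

June 24, 2024

Natural term of IL-141393:
  Base: filing + 20 years → 26 July 2025.
  Applicant Delay Offset: −298 days → 1 October 2024.
Expiry of referenced patent IL-501942:
  Base: filing + 20 years → 24 June 2024.
Terminal disclaimer: IL-141393 expires on the earlier of 1 October 2024 and 24 June 2024.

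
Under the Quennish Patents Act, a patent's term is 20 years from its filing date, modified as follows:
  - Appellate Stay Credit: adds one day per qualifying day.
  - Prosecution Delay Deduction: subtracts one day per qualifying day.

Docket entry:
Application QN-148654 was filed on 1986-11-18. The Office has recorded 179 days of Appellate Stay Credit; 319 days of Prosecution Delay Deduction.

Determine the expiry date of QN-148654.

July 1, 2006

Base term: filing date + 20 years → 18 November 2006.
Appellate Stay Credit: +179 days → 16 May 2007.
Prosecution Delay Deduction: −319 days → 1 July 2006.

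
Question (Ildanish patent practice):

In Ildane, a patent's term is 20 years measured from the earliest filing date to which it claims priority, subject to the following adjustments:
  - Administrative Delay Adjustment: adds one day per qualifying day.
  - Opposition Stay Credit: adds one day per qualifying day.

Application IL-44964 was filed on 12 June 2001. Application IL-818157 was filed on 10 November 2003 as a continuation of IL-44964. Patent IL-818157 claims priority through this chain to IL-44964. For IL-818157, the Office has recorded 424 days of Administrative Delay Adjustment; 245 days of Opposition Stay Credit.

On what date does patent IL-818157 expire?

2023-04-12

Earliest priority filing: 12 June 2001.
Base term: 12 June 2001 + 20 years → 12 June 2021.
Administrative Delay Adjustment: +424 days → 10 August 2022.
Opposition Stay Credit: +245 days → 12 April 2023.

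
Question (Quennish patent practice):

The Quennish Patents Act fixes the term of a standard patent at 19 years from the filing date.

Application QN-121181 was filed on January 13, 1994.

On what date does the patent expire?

Filing date + 19 years → 13 January 2013.

January 13, 2013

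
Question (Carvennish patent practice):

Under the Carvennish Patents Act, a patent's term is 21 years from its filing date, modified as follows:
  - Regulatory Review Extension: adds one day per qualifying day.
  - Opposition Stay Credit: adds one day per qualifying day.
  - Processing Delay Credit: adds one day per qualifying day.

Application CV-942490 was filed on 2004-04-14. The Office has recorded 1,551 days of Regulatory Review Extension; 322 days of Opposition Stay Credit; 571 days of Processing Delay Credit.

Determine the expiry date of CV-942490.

Base term: filing date + 21 years → 14 April 2025.
Regulatory Review Extension: +1551 days → 13 July 2029.
Opposition Stay Credit: +322 days → 31 May 2030.
Processing Delay Credit: +571 days → 23 December 2031.

December 23, 2031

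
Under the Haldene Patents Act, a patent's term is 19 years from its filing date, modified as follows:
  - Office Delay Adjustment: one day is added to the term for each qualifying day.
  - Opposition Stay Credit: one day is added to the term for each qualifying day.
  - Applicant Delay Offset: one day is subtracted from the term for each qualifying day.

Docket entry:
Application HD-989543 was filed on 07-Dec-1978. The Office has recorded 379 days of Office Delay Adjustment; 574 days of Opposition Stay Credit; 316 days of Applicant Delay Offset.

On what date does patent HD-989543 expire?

1999-09-05

Base term: filing date + 19 years → 7 December 1997.
Office Delay Adjustment: +379 days → 21 December 1998.
Opposition Stay Credit: +574 days → 17 July 2000.
Applicant Delay Offset: −316 days → 5 September 1999.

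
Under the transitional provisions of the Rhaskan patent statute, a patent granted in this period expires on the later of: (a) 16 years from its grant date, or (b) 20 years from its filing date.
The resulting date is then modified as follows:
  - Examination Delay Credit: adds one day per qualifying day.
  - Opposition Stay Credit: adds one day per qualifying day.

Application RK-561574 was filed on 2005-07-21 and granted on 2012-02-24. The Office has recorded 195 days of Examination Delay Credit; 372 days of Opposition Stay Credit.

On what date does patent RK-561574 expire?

(a) grant + 16 years → 24 February 2028.
(b) filing + 20 years → 21 July 2025.
Later of the two: 24 February 2028.
Examination Delay Credit: +195 days → 6 September 2028.
Opposition Stay Credit: +372 days → 13 September 2029.

2029-09-13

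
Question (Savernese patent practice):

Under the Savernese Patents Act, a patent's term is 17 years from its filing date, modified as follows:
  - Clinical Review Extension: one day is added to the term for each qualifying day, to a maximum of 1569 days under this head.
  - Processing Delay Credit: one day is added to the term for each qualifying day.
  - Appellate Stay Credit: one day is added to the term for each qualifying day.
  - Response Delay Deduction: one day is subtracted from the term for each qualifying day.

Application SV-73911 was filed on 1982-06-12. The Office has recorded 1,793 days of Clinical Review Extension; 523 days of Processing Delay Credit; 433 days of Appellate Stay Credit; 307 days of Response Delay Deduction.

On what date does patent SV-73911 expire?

2005-07-08

Base term: filing date + 17 years → 12 June 1999.
Clinical Review Extension: 1793 days claimed exceeds the 1569-day cap, so +1569 days → 28 September 2003.
Processing Delay Credit: +523 days → 4 March 2005.
Appellate Stay Credit: +433 days → 11 May 2006.
Response Delay Deduction: −307 days → 8 July 2005.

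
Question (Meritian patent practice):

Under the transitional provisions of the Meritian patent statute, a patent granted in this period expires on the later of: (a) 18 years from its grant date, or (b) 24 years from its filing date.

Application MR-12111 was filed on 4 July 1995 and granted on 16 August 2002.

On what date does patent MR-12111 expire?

(a) grant + 18 years → 16 August 2020.
(b) filing + 24 years → 4 July 2019.
Later of the two: 16 August 2020.

2020-08-16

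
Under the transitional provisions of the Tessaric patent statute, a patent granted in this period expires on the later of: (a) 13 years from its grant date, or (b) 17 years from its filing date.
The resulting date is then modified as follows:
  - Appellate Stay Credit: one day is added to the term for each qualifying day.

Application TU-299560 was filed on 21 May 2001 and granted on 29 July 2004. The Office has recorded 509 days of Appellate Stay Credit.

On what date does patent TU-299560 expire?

(a) grant + 13 years → 29 July 2017.
(b) filing + 17 years → 21 May 2018.
Later of the two: 21 May 2018.
Appellate Stay Credit: +509 days → 12 October 2019.

2019-10-12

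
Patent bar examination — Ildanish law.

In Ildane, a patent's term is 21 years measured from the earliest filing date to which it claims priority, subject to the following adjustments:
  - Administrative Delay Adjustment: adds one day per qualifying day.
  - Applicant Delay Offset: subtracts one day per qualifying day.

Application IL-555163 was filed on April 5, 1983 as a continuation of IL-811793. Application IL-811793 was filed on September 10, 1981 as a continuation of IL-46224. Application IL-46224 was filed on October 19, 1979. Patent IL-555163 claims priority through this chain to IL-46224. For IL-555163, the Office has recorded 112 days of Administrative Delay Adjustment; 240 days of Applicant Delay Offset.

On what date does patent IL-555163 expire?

June 13, 2000

Earliest priority filing: 19 October 1979.
Base term: 19 October 1979 + 21 years → 19 October 2000.
Administrative Delay Adjustment: +112 days → 8 February 2001.
Applicant Delay Offset: −240 days → 13 June 2000.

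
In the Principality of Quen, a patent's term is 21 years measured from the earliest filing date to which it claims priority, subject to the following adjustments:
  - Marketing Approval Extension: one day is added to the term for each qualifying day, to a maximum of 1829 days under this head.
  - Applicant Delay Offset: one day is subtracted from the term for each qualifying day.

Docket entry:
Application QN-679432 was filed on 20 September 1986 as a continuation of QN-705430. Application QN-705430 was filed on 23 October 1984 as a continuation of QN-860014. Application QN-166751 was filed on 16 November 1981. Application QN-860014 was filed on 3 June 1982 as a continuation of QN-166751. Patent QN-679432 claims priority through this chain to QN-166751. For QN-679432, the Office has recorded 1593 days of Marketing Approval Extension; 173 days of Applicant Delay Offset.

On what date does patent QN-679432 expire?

2006-10-06

Earliest priority filing: 16 November 1981.
Base term: 16 November 1981 + 21 years → 16 November 2002.
Marketing Approval Extension: 1593 days (within the 1829-day cap) → +1593 days → 28 March 2007.
Applicant Delay Offset: −173 days → 6 October 2006.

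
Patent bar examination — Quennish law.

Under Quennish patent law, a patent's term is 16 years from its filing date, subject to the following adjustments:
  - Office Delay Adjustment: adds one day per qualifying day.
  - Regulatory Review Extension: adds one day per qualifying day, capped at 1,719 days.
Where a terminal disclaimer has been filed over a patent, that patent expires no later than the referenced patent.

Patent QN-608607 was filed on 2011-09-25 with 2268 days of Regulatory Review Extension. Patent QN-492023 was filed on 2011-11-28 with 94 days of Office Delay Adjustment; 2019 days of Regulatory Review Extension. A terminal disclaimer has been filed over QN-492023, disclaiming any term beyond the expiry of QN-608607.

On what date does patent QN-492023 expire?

Natural term of QN-492023:
  Base: filing + 16 years → 28 November 2027.
  Office Delay Adjustment: +94 days → 1 March 2028.
  Regulatory Review Extension: 2019 days claimed exceeds the 1719-day cap, so +1719 days → 14 November 2032.
Expiry of referenced patent QN-608607:
  Base: filing + 16 years → 25 September 2027.
  Regulatory Review Extension: 2268 days claimed exceeds the 1719-day cap, so +1719 days → 9 June 2032.
Terminal disclaimer: QN-492023 expires on the earlier of 14 November 2032 and 9 June 2032.

June 9, 2032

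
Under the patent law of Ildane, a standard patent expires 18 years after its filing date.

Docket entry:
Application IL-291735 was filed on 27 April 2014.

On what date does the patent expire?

Filing date + 18 years → 27 April 2032.

April 27, 2032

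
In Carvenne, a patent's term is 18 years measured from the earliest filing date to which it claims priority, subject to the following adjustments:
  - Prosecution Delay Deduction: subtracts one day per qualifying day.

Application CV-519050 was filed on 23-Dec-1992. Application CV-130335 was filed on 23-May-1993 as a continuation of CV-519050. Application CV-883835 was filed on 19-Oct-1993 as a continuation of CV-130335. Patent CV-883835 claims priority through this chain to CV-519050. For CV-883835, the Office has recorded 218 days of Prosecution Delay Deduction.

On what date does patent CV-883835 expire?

Earliest priority filing: 23 December 1992.
Base term: 23 December 1992 + 18 years → 23 December 2010.
Prosecution Delay Deduction: −218 days → 19 May 2010.

May 19, 2010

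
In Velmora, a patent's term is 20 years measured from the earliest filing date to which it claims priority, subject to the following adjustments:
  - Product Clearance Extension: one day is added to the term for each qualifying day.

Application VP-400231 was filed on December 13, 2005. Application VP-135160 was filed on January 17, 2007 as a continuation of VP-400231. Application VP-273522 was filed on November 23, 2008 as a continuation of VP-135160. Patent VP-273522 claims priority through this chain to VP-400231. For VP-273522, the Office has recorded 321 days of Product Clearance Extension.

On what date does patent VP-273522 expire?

Earliest priority filing: 13 December 2005.
Base term: 13 December 2005 + 20 years → 13 December 2025.
Product Clearance Extension: +321 days → 30 October 2026.

2026-10-30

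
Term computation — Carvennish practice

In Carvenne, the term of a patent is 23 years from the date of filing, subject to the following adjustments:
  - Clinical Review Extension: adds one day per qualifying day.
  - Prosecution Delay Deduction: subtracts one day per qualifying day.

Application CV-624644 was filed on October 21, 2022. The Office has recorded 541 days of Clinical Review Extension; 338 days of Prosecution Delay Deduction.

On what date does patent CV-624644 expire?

2046-05-12

Base term: filing date + 23 years → 21 October 2045.
Clinical Review Extension: +541 days → 15 April 2047.
Prosecution Delay Deduction: −338 days → 12 May 2046.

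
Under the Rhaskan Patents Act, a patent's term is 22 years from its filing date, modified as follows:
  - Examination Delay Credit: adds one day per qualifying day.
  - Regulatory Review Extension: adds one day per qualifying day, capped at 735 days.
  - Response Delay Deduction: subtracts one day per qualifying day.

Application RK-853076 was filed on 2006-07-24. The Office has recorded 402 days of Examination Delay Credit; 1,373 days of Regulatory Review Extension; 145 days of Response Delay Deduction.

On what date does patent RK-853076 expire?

2031-04-12

Base term: filing date + 22 years → 24 July 2028.
Examination Delay Credit: +402 days → 30 August 2029.
Regulatory Review Extension: 1373 days claimed exceeds the 735-day cap, so +735 days → 4 September 2031.
Response Delay Deduction: −145 days → 12 April 2031.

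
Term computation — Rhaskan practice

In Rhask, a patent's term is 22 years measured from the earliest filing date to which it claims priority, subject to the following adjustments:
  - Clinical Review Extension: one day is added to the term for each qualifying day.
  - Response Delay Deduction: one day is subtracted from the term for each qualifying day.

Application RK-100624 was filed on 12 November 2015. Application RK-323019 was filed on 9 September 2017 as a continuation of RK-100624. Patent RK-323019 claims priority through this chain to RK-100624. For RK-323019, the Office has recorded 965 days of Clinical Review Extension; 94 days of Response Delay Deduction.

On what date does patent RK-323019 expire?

Earliest priority filing: 12 November 2015.
Base term: 12 November 2015 + 22 years → 12 November 2037.
Clinical Review Extension: +965 days → 4 July 2040.
Response Delay Deduction: −94 days → 1 April 2040.

2040-04-01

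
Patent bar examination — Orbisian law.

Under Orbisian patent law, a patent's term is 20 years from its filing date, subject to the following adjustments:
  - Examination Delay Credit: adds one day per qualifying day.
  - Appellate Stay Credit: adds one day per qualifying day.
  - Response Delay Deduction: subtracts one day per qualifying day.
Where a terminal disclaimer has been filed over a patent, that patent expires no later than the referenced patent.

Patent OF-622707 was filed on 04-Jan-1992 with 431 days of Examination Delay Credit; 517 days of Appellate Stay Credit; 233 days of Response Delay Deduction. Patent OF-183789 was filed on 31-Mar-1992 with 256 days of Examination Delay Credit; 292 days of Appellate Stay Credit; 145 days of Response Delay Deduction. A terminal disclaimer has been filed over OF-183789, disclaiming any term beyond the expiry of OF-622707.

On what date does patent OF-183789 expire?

May 8, 2013

Natural term of OF-183789:
  Base: filing + 20 years → 31 March 2012.
  Examination Delay Credit: +256 days → 12 December 2012.
  Appellate Stay Credit: +292 days → 30 September 2013.
  Response Delay Deduction: −145 days → 8 May 2013.
Expiry of referenced patent OF-622707:
  Base: filing + 20 years → 4 January 2012.
  Examination Delay Credit: +431 days → 10 March 2013.
  Appellate Stay Credit: +517 days → 9 August 2014.
  Response Delay Deduction: −233 days → 19 December 2013.
Terminal disclaimer: OF-183789 expires on the earlier of 8 May 2013 and 19 December 2013.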